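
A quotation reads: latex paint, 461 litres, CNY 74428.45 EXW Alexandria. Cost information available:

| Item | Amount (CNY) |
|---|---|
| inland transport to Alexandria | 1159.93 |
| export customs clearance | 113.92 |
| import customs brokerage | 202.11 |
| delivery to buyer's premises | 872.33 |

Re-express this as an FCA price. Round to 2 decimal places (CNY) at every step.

FCA price: CNY 75702.30

Not relevant to the conversion: brokerage, delivery — on the buyer under both terms; not part of either seller's price.
From EXW to FCA, the seller additionally bears: inland to port, export clearance.
FCA price = 74428.45 + 1159.93 + 113.92 = 75702.30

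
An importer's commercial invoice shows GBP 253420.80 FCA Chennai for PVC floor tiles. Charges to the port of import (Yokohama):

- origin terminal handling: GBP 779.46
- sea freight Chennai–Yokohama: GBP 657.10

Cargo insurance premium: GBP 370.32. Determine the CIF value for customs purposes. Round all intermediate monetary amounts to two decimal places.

CIF = FCA price + pre-shipment costs + freight + insurance
CIF = 253420.80 + 779.46 + 657.10 + 370.32 = 255227.68

CIF value: GBP 255227.68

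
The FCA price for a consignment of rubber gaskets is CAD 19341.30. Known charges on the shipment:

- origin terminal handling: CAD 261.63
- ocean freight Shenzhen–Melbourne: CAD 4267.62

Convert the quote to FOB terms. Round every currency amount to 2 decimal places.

Not relevant to the conversion: freight — on the buyer under both terms; not part of either seller's price.
From FCA to FOB, the seller additionally bears: origin terminal.
FOB price = 19341.30 + 261.63 = 19602.93

FOB price: CAD 19602.93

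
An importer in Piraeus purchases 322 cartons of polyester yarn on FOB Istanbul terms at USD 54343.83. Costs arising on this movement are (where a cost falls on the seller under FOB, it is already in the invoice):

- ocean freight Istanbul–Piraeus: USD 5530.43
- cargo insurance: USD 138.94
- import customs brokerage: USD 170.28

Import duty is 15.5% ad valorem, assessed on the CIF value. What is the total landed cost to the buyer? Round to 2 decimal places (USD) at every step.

FOB: the seller bears costs until goods are on board at the origin port; the buyer bears freight, insurance and all costs thereafter.
CIF value = FOB price + freight + insurance = 54343.83 + 5530.43 + 138.94 = 60013.20
Import duty = 60013.20 × 15.5% = 9302.05
Buyer bears: freight 5530.43 + insurance 138.94 + brokerage 170.28 + duty 9302.05 = 15141.70
Landed cost = invoice 54343.83 + 15141.70 = 69485.53

Total landed cost: USD 69485.53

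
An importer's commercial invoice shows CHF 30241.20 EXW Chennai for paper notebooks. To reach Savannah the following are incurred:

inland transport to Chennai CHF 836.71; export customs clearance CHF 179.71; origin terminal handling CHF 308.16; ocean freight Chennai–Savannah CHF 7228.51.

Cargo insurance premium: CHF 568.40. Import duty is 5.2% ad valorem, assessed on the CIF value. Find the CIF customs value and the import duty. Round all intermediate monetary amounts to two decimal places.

CIF = EXW price + pre-shipment costs + freight + insurance
CIF = 30241.20 + 836.71 + 179.71 + 308.16 + 7228.51 + 568.40 = 39362.69
Import duty = 39362.69 × 5.2% = 2046.86

CIF value: CHF 39362.69; import duty: CHF 2046.86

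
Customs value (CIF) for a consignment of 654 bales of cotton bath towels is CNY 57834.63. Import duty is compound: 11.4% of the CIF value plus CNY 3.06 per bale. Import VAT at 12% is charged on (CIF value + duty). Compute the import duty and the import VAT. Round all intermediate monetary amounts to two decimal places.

Import duty: CNY 8594.39; import VAT: CNY 7971.48

Ad valorem component: 57834.63 × 11.4% = 6593.15
Specific component: 654 × 3.06 = 2001.24
Import duty = 6593.15 + 2001.24 = 8594.39
VAT base = CIF + duty = 57834.63 + 8594.39 = 66429.02
Import VAT = 66429.02 × 12% = 7971.48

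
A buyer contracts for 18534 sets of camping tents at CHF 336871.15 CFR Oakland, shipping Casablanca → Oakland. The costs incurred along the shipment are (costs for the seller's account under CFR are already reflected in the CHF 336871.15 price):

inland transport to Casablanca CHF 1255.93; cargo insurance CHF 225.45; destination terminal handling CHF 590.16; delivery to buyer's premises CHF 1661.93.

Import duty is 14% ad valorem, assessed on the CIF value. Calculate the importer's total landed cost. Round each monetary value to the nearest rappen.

CFR: the seller pays costs through ocean freight to the destination port, but not insurance.
Already in the invoice (seller's account under CFR): inland to port — exclude.
CIF value = CFR price + insurance = 336871.15 + 225.45 = 337096.60
Import duty = 337096.60 × 14% = 47193.52
Buyer bears: insurance 225.45 + destination terminal 590.16 + delivery 1661.93 + duty 47193.52 = 49671.06
Landed cost = invoice 336871.15 + 49671.06 = 386542.21

Total landed cost: CHF 386542.21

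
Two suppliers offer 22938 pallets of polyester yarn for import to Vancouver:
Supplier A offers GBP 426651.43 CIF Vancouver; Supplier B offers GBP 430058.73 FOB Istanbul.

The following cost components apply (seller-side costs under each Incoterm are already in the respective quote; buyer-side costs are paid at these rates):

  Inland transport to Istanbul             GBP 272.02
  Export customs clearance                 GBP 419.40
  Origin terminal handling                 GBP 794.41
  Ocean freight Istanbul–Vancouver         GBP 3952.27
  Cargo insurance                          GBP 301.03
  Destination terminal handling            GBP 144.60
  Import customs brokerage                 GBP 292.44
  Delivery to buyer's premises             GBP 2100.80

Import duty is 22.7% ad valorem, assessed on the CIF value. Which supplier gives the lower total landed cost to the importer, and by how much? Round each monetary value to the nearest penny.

Supplier A is cheaper by GBP 9399.56

Supplier A (CIF):
The CIF price already equals the CIF value: 426651.43
Import duty = 426651.43 × 22.7% = 96849.87
Buyer bears (A): 144.60 + 292.44 + 2100.80 = 2537.84
Landed cost (A) = invoice 426651.43 + 2537.84 + duty 96849.87 = 526039.14
Supplier B (FOB):
CIF value = FOB price + freight + insurance = 430058.73 + 3952.27 + 301.03 = 434312.03
Import duty = 434312.03 × 22.7% = 98588.83
Buyer bears (B): 3952.27 + 301.03 + 144.60 + 292.44 + 2100.80 = 6791.14
Landed cost (B) = invoice 430058.73 + 6791.14 + duty 98588.83 = 535438.70
Difference = |526039.14 − 535438.70| = 9399.56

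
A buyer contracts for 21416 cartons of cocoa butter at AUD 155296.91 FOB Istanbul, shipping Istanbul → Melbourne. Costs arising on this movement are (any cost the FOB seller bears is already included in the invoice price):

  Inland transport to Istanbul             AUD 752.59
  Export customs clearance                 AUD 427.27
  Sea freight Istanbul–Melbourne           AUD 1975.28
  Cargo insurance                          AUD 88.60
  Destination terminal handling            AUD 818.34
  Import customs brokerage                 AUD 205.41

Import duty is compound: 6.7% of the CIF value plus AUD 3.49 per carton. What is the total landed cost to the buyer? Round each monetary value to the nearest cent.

Total landed cost: AUD 243669.55

FOB: the seller bears costs until goods are on board at the origin port; the buyer bears freight, insurance and all costs thereafter.
Already in the invoice (seller's account under FOB): inland to port, export clearance — exclude.
CIF value = FOB price + freight + insurance = 155296.91 + 1975.28 + 88.60 = 157360.79
Ad valorem component: 157360.79 × 6.7% = 10543.17
Specific component: 21416 × 3.49 = 74741.84
Import duty = 10543.17 + 74741.84 = 85285.01
Buyer bears: freight 1975.28 + insurance 88.60 + destination terminal 818.34 + brokerage 205.41 + duty 85285.01 = 88372.64
Landed cost = invoice 155296.91 + 88372.64 = 243669.55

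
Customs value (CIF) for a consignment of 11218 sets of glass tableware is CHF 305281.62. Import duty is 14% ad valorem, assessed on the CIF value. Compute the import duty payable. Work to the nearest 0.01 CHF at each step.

Import duty: CHF 42739.43

Import duty = 305281.62 × 14% = 42739.43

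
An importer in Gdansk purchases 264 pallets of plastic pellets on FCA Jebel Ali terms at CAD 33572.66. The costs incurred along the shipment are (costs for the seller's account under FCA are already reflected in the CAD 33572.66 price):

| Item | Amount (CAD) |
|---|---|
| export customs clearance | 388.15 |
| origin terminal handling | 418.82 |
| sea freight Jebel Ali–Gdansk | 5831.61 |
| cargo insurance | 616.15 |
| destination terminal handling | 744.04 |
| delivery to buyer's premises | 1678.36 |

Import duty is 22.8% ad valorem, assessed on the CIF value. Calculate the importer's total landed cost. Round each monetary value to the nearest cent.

Total landed cost: CAD 52081.79

FCA: the seller delivers export-cleared goods to the carrier; the buyer bears costs from that point.
Already in the invoice (seller's account under FCA): export clearance — exclude.
CIF value = FCA price + origin terminal + freight + insurance = 33572.66 + 418.82 + 5831.61 + 616.15 = 40439.24
Import duty = 40439.24 × 22.8% = 9220.15
Buyer bears: origin terminal 418.82 + freight 5831.61 + insurance 616.15 + destination terminal 744.04 + delivery 1678.36 + duty 9220.15 = 18509.13
Landed cost = invoice 33572.66 + 18509.13 = 52081.79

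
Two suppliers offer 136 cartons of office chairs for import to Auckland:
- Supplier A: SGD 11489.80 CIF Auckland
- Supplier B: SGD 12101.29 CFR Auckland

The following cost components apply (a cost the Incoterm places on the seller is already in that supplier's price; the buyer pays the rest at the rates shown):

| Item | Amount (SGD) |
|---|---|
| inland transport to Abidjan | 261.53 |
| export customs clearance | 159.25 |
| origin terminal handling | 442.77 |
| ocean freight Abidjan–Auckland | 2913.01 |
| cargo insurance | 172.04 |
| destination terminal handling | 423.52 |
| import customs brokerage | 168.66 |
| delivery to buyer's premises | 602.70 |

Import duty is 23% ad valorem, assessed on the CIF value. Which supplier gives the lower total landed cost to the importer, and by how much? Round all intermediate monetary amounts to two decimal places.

Supplier A (CIF):
The CIF price already equals the CIF value: 11489.80
Import duty = 11489.80 × 23% = 2642.65
Buyer bears (A): 423.52 + 168.66 + 602.70 = 1194.88
Landed cost (A) = invoice 11489.80 + 1194.88 + duty 2642.65 = 15327.33
Supplier B (CFR):
CIF value = CFR price + insurance = 12101.29 + 172.04 = 12273.33
Import duty = 12273.33 × 23% = 2822.87
Buyer bears (B): 172.04 + 423.52 + 168.66 + 602.70 = 1366.92
Landed cost (B) = invoice 12101.29 + 1366.92 + duty 2822.87 = 16291.08
Difference = |15327.33 − 16291.08| = 963.75

Supplier A is cheaper by SGD 963.75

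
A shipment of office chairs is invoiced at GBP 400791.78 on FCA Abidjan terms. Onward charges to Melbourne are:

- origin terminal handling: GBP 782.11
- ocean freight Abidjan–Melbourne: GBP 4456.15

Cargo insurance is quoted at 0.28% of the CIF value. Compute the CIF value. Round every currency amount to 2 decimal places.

Let C be the CIF value. C = FCA price + pre-shipment costs + freight + 0.28% × C
C − 0.28% × C = 400791.78 + 782.11 + 4456.15
0.9972 × C = 406030.04
C = 406030.04 / 0.9972 = 407170.12
Insurance premium = 0.28% × 407170.12 = 1140.08

CIF value: GBP 407170.12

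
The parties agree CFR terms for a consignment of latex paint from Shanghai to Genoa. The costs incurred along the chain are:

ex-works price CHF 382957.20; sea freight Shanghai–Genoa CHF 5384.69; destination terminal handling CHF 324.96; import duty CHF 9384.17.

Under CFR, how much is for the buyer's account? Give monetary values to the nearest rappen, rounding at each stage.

Buyer's account: CHF 9709.13

CFR: the seller pays costs through ocean freight to the destination port, but not insurance.
Seller's account: goods 382957.20 + freight 5384.69 = 388341.89
Buyer's account: destination terminal 324.96 + duty 9384.17 = 9709.13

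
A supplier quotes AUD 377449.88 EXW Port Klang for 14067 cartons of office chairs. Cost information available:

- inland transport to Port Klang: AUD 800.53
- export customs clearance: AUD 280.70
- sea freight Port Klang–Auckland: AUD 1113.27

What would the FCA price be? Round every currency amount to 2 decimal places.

FCA price: AUD 378531.11

Not relevant to the conversion: freight — on the buyer under both terms; not part of either seller's price.
From EXW to FCA, the seller additionally bears: inland to port, export clearance.
FCA price = 377449.88 + 800.53 + 280.70 = 378531.11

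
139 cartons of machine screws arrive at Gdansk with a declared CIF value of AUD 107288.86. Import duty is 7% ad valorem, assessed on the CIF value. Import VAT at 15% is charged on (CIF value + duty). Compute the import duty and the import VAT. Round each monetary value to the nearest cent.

Import duty = 107288.86 × 7% = 7510.22
VAT base = CIF + duty = 107288.86 + 7510.22 = 114799.08
Import VAT = 114799.08 × 15% = 17219.86

Import duty: AUD 7510.22; import VAT: AUD 17219.86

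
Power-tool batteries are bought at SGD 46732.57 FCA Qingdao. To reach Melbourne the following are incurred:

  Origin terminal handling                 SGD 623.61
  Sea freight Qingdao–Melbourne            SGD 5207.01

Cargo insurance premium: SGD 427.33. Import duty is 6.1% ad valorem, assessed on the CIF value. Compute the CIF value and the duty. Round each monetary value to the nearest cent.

CIF = FCA price + pre-shipment costs + freight + insurance
CIF = 46732.57 + 623.61 + 5207.01 + 427.33 = 52990.52
Import duty = 52990.52 × 6.1% = 3232.42

CIF value: SGD 52990.52; import duty: SGD 3232.42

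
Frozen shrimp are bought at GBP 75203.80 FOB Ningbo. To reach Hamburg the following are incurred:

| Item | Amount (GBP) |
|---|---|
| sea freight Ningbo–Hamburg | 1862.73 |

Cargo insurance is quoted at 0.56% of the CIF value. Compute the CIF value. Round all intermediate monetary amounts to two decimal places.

CIF value: GBP 77500.53

Let C be the CIF value. C = FOB price + freight + 0.56% × C
C − 0.56% × C = 75203.80 + 1862.73
0.9944 × C = 77066.53
C = 77066.53 / 0.9944 = 77500.53
Insurance premium = 0.56% × 77500.53 = 434.00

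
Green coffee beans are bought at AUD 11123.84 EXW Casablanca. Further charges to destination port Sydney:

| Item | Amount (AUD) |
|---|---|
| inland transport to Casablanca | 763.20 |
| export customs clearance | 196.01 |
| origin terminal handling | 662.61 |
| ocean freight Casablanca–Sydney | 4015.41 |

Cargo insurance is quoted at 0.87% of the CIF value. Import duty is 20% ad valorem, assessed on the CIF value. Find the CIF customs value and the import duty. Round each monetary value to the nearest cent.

Let C be the CIF value. C = EXW price + pre-shipment costs + freight + 0.87% × C
C − 0.87% × C = 11123.84 + 763.20 + 196.01 + 662.61 + 4015.41
0.9913 × C = 16761.07
C = 16761.07 / 0.9913 = 16908.17
Insurance premium = 0.87% × 16908.17 = 147.10
Import duty = 16908.17 × 20% = 3381.63

CIF value: AUD 16908.17; import duty: AUD 3381.63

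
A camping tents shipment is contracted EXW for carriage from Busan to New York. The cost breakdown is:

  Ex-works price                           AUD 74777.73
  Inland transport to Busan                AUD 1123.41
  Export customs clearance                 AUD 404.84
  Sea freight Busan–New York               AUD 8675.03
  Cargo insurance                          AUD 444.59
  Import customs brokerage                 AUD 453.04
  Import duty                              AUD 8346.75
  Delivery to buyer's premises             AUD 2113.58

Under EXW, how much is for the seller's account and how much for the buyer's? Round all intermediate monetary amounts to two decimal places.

Seller: AUD 74777.73; buyer: AUD 21561.24

EXW: the seller makes goods available at their premises; the buyer bears all onward costs.
Seller's account: goods 74777.73 = 74777.73
Buyer's account: inland to port 1123.41 + export clearance 404.84 + freight 8675.03 + insurance 444.59 + brokerage 453.04 + duty 8346.75 + delivery 2113.58 = 21561.24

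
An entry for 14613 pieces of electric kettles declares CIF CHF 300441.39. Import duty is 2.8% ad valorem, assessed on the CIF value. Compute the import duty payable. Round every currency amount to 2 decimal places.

Import duty = 300441.39 × 2.8% = 8412.36

Import duty: CHF 8412.36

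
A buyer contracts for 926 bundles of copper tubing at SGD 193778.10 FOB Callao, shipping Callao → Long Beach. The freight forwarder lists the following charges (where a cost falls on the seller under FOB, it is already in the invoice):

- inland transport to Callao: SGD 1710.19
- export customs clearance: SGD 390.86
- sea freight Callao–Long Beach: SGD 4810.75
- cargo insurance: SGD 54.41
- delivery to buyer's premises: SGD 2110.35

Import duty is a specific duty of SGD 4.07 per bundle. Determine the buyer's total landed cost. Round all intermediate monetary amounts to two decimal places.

Total landed cost: SGD 204522.43

FOB: the seller bears costs until goods are on board at the origin port; the buyer bears freight, insurance and all costs thereafter.
Already in the invoice (seller's account under FOB): inland to port, export clearance — exclude.
CIF value = FOB price + freight + insurance = 193778.10 + 4810.75 + 54.41 = 198643.26
Import duty = 926 × 4.07 = 3768.82
Buyer bears: freight 4810.75 + insurance 54.41 + delivery 2110.35 + duty 3768.82 = 10744.33
Landed cost = invoice 193778.10 + 10744.33 = 204522.43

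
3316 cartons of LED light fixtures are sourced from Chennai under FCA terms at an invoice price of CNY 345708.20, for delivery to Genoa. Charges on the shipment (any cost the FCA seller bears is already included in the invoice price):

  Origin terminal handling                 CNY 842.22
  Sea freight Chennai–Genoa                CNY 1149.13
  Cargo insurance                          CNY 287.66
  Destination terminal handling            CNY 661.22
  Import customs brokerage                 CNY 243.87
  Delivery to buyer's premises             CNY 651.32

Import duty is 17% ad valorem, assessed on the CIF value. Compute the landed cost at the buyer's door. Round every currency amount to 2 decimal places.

FCA: the seller delivers export-cleared goods to the carrier; the buyer bears costs from that point.
CIF value = FCA price + origin terminal + freight + insurance = 345708.20 + 842.22 + 1149.13 + 287.66 = 347987.21
Import duty = 347987.21 × 17% = 59157.83
Buyer bears: origin terminal 842.22 + freight 1149.13 + insurance 287.66 + destination terminal 661.22 + brokerage 243.87 + delivery 651.32 + duty 59157.83 = 62993.25
Landed cost = invoice 345708.20 + 62993.25 = 408701.45

Total landed cost: CNY 408701.45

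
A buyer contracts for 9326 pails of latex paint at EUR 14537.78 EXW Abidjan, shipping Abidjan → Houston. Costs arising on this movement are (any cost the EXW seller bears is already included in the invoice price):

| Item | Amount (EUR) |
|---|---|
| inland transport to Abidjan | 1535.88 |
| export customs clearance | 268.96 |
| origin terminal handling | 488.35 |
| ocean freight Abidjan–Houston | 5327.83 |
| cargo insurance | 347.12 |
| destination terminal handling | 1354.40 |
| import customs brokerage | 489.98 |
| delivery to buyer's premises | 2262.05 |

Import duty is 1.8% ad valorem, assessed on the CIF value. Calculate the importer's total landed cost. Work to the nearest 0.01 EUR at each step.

Total landed cost: EUR 27017.46

EXW: the seller makes goods available at their premises; the buyer bears all onward costs.
CIF value = EXW price + inland to port + export clearance + origin terminal + freight + insurance = 14537.78 + 1535.88 + 268.96 + 488.35 + 5327.83 + 347.12 = 22505.92
Import duty = 22505.92 × 1.8% = 405.11
Buyer bears: inland to port 1535.88 + export clearance 268.96 + origin terminal 488.35 + freight 5327.83 + insurance 347.12 + destination terminal 1354.40 + brokerage 489.98 + delivery 2262.05 + duty 405.11 = 12479.68
Landed cost = invoice 14537.78 + 12479.68 = 27017.46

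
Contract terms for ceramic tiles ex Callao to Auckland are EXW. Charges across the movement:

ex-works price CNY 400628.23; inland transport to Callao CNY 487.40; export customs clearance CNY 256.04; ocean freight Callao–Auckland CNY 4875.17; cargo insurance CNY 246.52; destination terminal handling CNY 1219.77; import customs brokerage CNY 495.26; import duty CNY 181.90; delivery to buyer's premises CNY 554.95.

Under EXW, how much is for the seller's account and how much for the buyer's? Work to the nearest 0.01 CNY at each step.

Seller: CNY 400628.23; buyer: CNY 8317.01

EXW: the seller makes goods available at their premises; the buyer bears all onward costs.
Seller's account: goods 400628.23 = 400628.23
Buyer's account: inland to port 487.40 + export clearance 256.04 + freight 4875.17 + insurance 246.52 + destination terminal 1219.77 + brokerage 495.26 + duty 181.90 + delivery 554.95 = 8317.01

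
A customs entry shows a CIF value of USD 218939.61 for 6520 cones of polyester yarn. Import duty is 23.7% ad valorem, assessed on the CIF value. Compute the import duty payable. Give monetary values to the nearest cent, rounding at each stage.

Import duty = 218939.61 × 23.7% = 51888.69

Import duty: USD 51888.69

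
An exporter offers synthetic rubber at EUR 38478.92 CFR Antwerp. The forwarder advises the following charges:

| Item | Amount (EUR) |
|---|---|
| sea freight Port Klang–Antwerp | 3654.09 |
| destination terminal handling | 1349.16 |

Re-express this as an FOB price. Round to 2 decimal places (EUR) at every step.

FOB price: EUR 34824.83

Not relevant to the conversion: destination terminal — on the buyer under both terms; not part of either seller's price.
From CFR to FOB, the seller no longer bears: freight.
FOB price = 38478.92 − 3654.09 = 34824.83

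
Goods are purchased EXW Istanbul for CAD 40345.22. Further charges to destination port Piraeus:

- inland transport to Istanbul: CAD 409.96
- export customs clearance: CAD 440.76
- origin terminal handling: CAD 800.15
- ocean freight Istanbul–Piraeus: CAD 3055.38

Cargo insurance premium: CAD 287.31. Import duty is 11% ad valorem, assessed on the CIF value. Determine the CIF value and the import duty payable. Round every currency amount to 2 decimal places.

CIF value: CAD 45338.78; import duty: CAD 4987.27

CIF = EXW price + pre-shipment costs + freight + insurance
CIF = 40345.22 + 409.96 + 440.76 + 800.15 + 3055.38 + 287.31 = 45338.78
Import duty = 45338.78 × 11% = 4987.27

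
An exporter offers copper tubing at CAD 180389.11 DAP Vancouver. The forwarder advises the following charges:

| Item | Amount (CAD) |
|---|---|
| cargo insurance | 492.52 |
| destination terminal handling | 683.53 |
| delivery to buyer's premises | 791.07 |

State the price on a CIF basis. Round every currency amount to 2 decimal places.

CIF price: CAD 178914.51

Not relevant to the conversion: insurance — on the seller under both DAP and CIF; already in the DAP price and stays in the CIF price.
From DAP to CIF, the seller no longer bears: destination terminal, delivery.
CIF price = 180389.11 − 683.53 − 791.07 = 178914.51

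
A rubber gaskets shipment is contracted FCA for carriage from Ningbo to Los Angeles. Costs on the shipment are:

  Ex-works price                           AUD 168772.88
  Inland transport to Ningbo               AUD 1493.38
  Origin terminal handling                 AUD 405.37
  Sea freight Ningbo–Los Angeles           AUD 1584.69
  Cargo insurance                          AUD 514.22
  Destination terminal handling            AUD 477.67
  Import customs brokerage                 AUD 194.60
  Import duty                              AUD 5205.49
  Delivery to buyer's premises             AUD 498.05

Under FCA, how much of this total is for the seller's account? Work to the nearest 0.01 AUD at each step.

Seller's account: AUD 170266.26

FCA: the seller delivers export-cleared goods to the carrier; the buyer bears costs from that point.
Seller's account: goods 168772.88 + inland to port 1493.38 = 170266.26
Buyer's account: origin terminal 405.37 + freight 1584.69 + insurance 514.22 + destination terminal 477.67 + brokerage 194.60 + duty 5205.49 + delivery 498.05 = 8880.09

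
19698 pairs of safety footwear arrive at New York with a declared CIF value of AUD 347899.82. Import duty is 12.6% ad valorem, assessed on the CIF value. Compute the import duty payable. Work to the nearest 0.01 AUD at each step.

Import duty: AUD 43835.38

Import duty = 347899.82 × 12.6% = 43835.38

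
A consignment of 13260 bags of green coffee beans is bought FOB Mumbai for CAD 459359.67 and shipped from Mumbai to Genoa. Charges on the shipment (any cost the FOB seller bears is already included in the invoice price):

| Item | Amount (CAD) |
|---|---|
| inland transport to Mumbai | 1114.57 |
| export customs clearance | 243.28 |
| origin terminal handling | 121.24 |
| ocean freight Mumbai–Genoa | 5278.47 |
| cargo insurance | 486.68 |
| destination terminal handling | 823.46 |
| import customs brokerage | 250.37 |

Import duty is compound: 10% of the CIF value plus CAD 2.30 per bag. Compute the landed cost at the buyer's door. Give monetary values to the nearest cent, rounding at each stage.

Total landed cost: CAD 543209.13

FOB: the seller bears costs until goods are on board at the origin port; the buyer bears freight, insurance and all costs thereafter.
Already in the invoice (seller's account under FOB): inland to port, export clearance, origin terminal — exclude.
CIF value = FOB price + freight + insurance = 459359.67 + 5278.47 + 486.68 = 465124.82
Ad valorem component: 465124.82 × 10% = 46512.48
Specific component: 13260 × 2.30 = 30498.00
Import duty = 46512.48 + 30498.00 = 77010.48
Buyer bears: freight 5278.47 + insurance 486.68 + destination terminal 823.46 + brokerage 250.37 + duty 77010.48 = 83849.46
Landed cost = invoice 459359.67 + 83849.46 = 543209.13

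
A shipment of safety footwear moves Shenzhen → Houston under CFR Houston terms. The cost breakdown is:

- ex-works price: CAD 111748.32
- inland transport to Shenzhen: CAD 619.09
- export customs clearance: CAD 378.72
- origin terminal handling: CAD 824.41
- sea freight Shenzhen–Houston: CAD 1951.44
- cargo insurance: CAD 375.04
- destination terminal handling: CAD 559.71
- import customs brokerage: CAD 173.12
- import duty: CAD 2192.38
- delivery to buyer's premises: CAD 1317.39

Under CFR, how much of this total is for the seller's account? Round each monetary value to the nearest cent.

Seller's account: CAD 115521.98

CFR: the seller pays costs through ocean freight to the destination port, but not insurance.
Seller's account: goods 111748.32 + inland to port 619.09 + export clearance 378.72 + origin terminal 824.41 + freight 1951.44 = 115521.98
Buyer's account: insurance 375.04 + destination terminal 559.71 + brokerage 173.12 + duty 2192.38 + delivery 1317.39 = 4617.64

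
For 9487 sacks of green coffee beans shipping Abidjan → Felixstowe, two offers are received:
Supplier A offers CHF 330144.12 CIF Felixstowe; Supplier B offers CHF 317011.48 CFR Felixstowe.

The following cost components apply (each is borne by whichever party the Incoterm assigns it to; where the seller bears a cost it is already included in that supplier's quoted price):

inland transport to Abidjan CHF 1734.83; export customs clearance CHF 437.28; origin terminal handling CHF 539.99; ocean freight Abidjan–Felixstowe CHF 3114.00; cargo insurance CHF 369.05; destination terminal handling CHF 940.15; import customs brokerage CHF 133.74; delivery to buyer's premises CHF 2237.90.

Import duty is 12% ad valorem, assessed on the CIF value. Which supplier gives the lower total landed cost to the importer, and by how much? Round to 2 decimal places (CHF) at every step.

Supplier A (CIF):
The CIF price already equals the CIF value: 330144.12
Import duty = 330144.12 × 12% = 39617.29
Buyer bears (A): 940.15 + 133.74 + 2237.90 = 3311.79
Landed cost (A) = invoice 330144.12 + 3311.79 + duty 39617.29 = 373073.20
Supplier B (CFR):
CIF value = CFR price + insurance = 317011.48 + 369.05 = 317380.53
Import duty = 317380.53 × 12% = 38085.66
Buyer bears (B): 369.05 + 940.15 + 133.74 + 2237.90 = 3680.84
Landed cost (B) = invoice 317011.48 + 3680.84 + duty 38085.66 = 358777.98
Difference = |373073.20 − 358777.98| = 14295.22

Supplier B is cheaper by CHF 14295.22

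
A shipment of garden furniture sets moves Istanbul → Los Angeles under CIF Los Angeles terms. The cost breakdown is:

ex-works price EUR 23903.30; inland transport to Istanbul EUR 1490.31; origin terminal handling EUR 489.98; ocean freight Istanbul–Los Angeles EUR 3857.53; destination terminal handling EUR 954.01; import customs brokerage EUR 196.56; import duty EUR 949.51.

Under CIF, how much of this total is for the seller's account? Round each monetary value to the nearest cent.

Seller's account: EUR 29741.12

CIF: the seller pays costs through ocean freight and marine insurance to the destination port.
Seller's account: goods 23903.30 + inland to port 1490.31 + origin terminal 489.98 + freight 3857.53 = 29741.12
Buyer's account: destination terminal 954.01 + brokerage 196.56 + duty 949.51 = 2100.08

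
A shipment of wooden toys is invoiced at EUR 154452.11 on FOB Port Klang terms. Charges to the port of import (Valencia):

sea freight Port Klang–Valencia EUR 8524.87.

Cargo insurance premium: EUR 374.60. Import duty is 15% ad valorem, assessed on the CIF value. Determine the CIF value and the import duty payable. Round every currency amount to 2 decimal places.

CIF value: EUR 163351.58; import duty: EUR 24502.74

CIF = FOB price + freight + insurance
CIF = 154452.11 + 8524.87 + 374.60 = 163351.58
Import duty = 163351.58 × 15% = 24502.74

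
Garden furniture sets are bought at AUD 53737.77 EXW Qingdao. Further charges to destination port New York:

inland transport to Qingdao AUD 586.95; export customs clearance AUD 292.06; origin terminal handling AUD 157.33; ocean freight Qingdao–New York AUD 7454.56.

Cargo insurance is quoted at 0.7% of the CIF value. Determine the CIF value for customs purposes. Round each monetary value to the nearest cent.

Let C be the CIF value. C = EXW price + pre-shipment costs + freight + 0.7% × C
C − 0.7% × C = 53737.77 + 586.95 + 292.06 + 157.33 + 7454.56
0.993 × C = 62228.67
C = 62228.67 / 0.993 = 62667.34
Insurance premium = 0.7% × 62667.34 = 438.67

CIF value: AUD 62667.34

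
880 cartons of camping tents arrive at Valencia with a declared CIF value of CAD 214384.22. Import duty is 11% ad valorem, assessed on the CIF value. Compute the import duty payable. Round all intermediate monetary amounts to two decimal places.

Import duty = 214384.22 × 11% = 23582.26

Import duty: CAD 23582.26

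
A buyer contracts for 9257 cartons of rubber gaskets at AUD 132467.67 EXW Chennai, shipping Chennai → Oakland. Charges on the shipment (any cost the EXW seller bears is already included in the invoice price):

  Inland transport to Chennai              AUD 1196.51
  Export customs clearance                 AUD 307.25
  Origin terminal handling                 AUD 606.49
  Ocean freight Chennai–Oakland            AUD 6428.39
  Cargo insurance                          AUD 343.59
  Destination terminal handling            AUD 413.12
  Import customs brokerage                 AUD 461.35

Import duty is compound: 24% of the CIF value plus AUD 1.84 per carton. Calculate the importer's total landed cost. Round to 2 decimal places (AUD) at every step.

EXW: the seller makes goods available at their premises; the buyer bears all onward costs.
CIF value = EXW price + inland to port + export clearance + origin terminal + freight + insurance = 132467.67 + 1196.51 + 307.25 + 606.49 + 6428.39 + 343.59 = 141349.90
Ad valorem component: 141349.90 × 24% = 33923.98
Specific component: 9257 × 1.84 = 17032.88
Import duty = 33923.98 + 17032.88 = 50956.86
Buyer bears: inland to port 1196.51 + export clearance 307.25 + origin terminal 606.49 + freight 6428.39 + insurance 343.59 + destination terminal 413.12 + brokerage 461.35 + duty 50956.86 = 60713.56
Landed cost = invoice 132467.67 + 60713.56 = 193181.23

Total landed cost: AUD 193181.23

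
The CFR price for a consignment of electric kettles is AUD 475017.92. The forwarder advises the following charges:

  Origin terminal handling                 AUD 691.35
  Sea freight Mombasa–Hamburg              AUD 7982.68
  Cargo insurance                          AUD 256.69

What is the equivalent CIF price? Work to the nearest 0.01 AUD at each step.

CIF price: AUD 475274.61

Not relevant to the conversion: freight, origin terminal — on the seller under both CFR and CIF; already in the CFR price and stays in the CIF price.
From CFR to CIF, the seller additionally bears: insurance.
CIF price = 475017.92 + 256.69 = 475274.61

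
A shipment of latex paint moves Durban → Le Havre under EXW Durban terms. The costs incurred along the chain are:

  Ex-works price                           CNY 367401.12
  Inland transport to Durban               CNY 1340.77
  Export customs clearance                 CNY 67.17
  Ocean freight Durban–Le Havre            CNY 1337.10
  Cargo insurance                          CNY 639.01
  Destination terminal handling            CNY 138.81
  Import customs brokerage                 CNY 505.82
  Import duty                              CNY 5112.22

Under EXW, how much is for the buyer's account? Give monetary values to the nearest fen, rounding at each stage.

Buyer's account: CNY 9140.90

EXW: the seller makes goods available at their premises; the buyer bears all onward costs.
Seller's account: goods 367401.12 = 367401.12
Buyer's account: inland to port 1340.77 + export clearance 67.17 + freight 1337.10 + insurance 639.01 + destination terminal 138.81 + brokerage 505.82 + duty 5112.22 = 9140.90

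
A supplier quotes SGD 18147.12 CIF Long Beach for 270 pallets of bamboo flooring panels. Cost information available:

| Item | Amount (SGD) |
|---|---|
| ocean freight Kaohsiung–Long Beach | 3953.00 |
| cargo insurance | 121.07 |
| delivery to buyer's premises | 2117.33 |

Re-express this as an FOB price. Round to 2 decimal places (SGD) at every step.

Not relevant to the conversion: delivery — on the buyer under both terms; not part of either seller's price.
From CIF to FOB, the seller no longer bears: freight, insurance.
FOB price = 18147.12 − 3953.00 − 121.07 = 14073.05

FOB price: SGD 14073.05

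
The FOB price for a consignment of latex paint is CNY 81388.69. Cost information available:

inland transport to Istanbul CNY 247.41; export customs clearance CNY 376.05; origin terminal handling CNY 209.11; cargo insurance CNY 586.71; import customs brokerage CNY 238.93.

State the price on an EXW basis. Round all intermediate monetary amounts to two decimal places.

Not relevant to the conversion: brokerage, insurance — on the buyer under both terms; not part of either seller's price.
From FOB to EXW, the seller no longer bears: inland to port, export clearance, origin terminal.
EXW price = 81388.69 − 247.41 − 376.05 − 209.11 = 80556.12

EXW price: CNY 80556.12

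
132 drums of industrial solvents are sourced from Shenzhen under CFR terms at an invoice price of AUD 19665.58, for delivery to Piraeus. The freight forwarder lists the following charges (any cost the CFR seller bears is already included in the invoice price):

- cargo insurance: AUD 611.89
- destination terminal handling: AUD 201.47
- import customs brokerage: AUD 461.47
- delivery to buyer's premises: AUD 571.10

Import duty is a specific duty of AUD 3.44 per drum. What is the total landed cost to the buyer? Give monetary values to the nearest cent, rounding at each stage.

Total landed cost: AUD 21965.59

CFR: the seller pays costs through ocean freight to the destination port, but not insurance.
CIF value = CFR price + insurance = 19665.58 + 611.89 = 20277.47
Import duty = 132 × 3.44 = 454.08
Buyer bears: insurance 611.89 + destination terminal 201.47 + brokerage 461.47 + delivery 571.10 + duty 454.08 = 2300.01
Landed cost = invoice 19665.58 + 2300.01 = 21965.59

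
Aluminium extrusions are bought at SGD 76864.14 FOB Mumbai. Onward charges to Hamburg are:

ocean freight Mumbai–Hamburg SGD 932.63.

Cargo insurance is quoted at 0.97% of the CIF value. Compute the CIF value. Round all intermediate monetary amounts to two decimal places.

Let C be the CIF value. C = FOB price + freight + 0.97% × C
C − 0.97% × C = 76864.14 + 932.63
0.9903 × C = 77796.77
C = 77796.77 / 0.9903 = 78558.79
Insurance premium = 0.97% × 78558.79 = 762.02

CIF value: SGD 78558.79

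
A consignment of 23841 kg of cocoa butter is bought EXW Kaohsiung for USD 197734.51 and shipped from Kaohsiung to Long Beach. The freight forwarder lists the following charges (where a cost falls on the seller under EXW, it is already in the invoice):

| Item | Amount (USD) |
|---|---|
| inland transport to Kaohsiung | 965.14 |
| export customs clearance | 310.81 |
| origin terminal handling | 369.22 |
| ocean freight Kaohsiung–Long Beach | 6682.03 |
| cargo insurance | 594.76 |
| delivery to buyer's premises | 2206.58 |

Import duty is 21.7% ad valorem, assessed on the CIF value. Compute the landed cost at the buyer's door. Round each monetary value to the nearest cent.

Total landed cost: USD 253707.50

EXW: the seller makes goods available at their premises; the buyer bears all onward costs.
CIF value = EXW price + inland to port + export clearance + origin terminal + freight + insurance = 197734.51 + 965.14 + 310.81 + 369.22 + 6682.03 + 594.76 = 206656.47
Import duty = 206656.47 × 21.7% = 44844.45
Buyer bears: inland to port 965.14 + export clearance 310.81 + origin terminal 369.22 + freight 6682.03 + insurance 594.76 + delivery 2206.58 + duty 44844.45 = 55972.99
Landed cost = invoice 197734.51 + 55972.99 = 253707.50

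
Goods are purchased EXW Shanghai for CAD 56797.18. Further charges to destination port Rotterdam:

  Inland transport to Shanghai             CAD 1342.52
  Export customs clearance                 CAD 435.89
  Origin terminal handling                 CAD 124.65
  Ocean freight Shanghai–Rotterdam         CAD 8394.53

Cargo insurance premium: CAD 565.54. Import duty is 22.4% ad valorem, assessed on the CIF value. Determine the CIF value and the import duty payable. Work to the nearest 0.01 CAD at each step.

CIF = EXW price + pre-shipment costs + freight + insurance
CIF = 56797.18 + 1342.52 + 435.89 + 124.65 + 8394.53 + 565.54 = 67660.31
Import duty = 67660.31 × 22.4% = 15155.91

CIF value: CAD 67660.31; import duty: CAD 15155.91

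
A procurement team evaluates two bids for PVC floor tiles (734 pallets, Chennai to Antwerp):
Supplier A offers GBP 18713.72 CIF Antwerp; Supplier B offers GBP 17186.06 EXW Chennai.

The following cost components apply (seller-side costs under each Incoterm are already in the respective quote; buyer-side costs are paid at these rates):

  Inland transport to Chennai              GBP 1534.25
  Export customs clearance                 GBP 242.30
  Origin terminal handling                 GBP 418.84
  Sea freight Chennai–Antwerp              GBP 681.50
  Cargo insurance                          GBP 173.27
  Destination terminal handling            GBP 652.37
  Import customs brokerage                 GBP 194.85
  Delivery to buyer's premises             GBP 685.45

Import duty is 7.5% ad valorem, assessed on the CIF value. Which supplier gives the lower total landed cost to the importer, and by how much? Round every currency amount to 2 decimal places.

Supplier A is cheaper by GBP 1636.69

Supplier A (CIF):
The CIF price already equals the CIF value: 18713.72
Import duty = 18713.72 × 7.5% = 1403.53
Buyer bears (A): 652.37 + 194.85 + 685.45 = 1532.67
Landed cost (A) = invoice 18713.72 + 1532.67 + duty 1403.53 = 21649.92
Supplier B (EXW):
CIF value = EXW price + inland to port + export clearance + origin terminal + freight + insurance = 17186.06 + 1534.25 + 242.30 + 418.84 + 681.50 + 173.27 = 20236.22
Import duty = 20236.22 × 7.5% = 1517.72
Buyer bears (B): 1534.25 + 242.30 + 418.84 + 681.50 + 173.27 + 652.37 + 194.85 + 685.45 = 4582.83
Landed cost (B) = invoice 17186.06 + 4582.83 + duty 1517.72 = 23286.61
Difference = |21649.92 − 23286.61| = 1636.69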